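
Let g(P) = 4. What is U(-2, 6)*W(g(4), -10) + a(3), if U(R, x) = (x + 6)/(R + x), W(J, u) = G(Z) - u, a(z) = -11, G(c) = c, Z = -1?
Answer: 16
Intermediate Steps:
W(J, u) = -1 - u
U(R, x) = (6 + x)/(R + x)
U(-2, 6)*W(g(4), -10) + a(3) = ((6 + 6)/(-2 + 6))*(-1 - 1*(-10)) - 11 = (12/4)*(-1 + 10) - 11 = ((¼)*12)*9 - 11 = 3*9 - 11 = 27 - 11 = 16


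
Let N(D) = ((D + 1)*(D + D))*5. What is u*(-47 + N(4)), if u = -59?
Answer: -9027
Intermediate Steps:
N(D) = 10*D*(1 + D) (N(D) = ((1 + D)*(2*D))*5 = (2*D*(1 + D))*5 = 10*D*(1 + D))
u*(-47 + N(4)) = -59*(-47 + 10*4*(1 + 4)) = -59*(-47 + 10*4*5) = -59*(-47 + 200) = -59*153 = -9027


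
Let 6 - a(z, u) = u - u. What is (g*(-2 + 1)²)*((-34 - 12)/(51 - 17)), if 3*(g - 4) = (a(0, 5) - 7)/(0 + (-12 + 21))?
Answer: -2461/459 ≈ -5.3617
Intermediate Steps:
a(z, u) = 6 (a(z, u) = 6 - (u - u) = 6 - 1*0 = 6 + 0 = 6)
g = 107/27 (g = 4 + ((6 - 7)/(0 + (-12 + 21)))/3 = 4 + (-1/(0 + 9))/3 = 4 + (-1/9)/3 = 4 + (-1*⅑)/3 = 4 + (⅓)*(-⅑) = 4 - 1/27 = 107/27 ≈ 3.9630)
(g*(-2 + 1)²)*((-34 - 12)/(51 - 17)) = (107*(-2 + 1)²/27)*((-34 - 12)/(51 - 17)) = ((107/27)*(-1)²)*(-46/34) = ((107/27)*1)*(-46*1/34) = (107/27)*(-23/17) = -2461/459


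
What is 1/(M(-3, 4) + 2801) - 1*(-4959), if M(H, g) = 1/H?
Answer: 41665521/8402 ≈ 4959.0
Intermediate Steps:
1/(M(-3, 4) + 2801) - 1*(-4959) = 1/(1/(-3) + 2801) - 1*(-4959) = 1/(-1/3 + 2801) + 4959 = 1/(8402/3) + 4959 = 3/8402 + 4959 = 41665521/8402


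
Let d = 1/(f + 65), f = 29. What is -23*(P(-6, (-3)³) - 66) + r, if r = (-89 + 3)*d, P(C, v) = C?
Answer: 77789/47 ≈ 1655.1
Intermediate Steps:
d = 1/94 (d = 1/(29 + 65) = 1/94 ≈ 0.010638)
r = -43/47 (r = (-89 + 3)*(1/94) = -86*1/94 = -43/47 ≈ -0.91489)
-23*(P(-6, (-3)³) - 66) + r = -23*(-6 - 66) - 43/47 = -23*(-72) - 43/47 = 1656 - 43/47 = 77789/47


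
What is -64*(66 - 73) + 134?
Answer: 582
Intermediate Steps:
-64*(66 - 73) + 134 = -64*(-7) + 134 = 448 + 134 = 582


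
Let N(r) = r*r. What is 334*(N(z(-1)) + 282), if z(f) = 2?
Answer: 95524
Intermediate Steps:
N(r) = r**2
334*(N(z(-1)) + 282) = 334*(2**2 + 282) = 334*(4 + 282) = 334*286 = 95524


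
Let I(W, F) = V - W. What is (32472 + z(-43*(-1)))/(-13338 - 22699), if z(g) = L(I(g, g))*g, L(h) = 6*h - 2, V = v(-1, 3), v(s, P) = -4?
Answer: -20260/36037 ≈ -0.56220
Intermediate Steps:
V = -4
I(W, F) = -4 - W
L(h) = -2 + 6*h
z(g) = g*(-26 - 6*g) (z(g) = (-2 + 6*(-4 - g))*g = (-2 + (-24 - 6*g))*g = (-26 - 6*g)*g = g*(-26 - 6*g))
(32472 + z(-43*(-1)))/(-13338 - 22699) = (32472 - 2*(-43*(-1))*(13 + 3*(-43*(-1))))/(-13338 - 22699) = (32472 - 2*43*(13 + 3*43))/(-36037) = (32472 - 2*43*(13 + 129))*(-1/36037) = (32472 - 2*43*142)*(-1/36037) = (32472 - 12212)*(-1/36037) = 20260*(-1/36037) = -20260/36037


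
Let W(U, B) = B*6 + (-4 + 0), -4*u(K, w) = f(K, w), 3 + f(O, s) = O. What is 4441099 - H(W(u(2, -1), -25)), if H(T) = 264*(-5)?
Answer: 4442419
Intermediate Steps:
f(O, s) = -3 + O
u(K, w) = ¾ - K/4 (u(K, w) = -(-3 + K)/4 = ¾ - K/4)
W(U, B) = -4 + 6*B (W(U, B) = 6*B - 4 = -4 + 6*B)
H(T) = -1320
4441099 - H(W(u(2, -1), -25)) = 4441099 - 1*(-1320) = 4441099 + 1320 = 4442419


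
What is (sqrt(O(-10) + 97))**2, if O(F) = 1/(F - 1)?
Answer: 1066/11 ≈ 96.909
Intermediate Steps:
O(F) = 1/(-1 + F)
(sqrt(O(-10) + 97))**2 = (sqrt(1/(-1 - 10) + 97))**2 = (sqrt(1/(-11) + 97))**2 = (sqrt(-1/11 + 97))**2 = (sqrt(1066/11))**2 = (sqrt(11726)/11)**2 = 1066/11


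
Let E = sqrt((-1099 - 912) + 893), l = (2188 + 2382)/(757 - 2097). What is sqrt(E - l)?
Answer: sqrt(61238 + 17956*I*sqrt(1118))/134 ≈ 4.3024 + 3.8858*I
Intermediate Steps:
l = -457/134 (l = 4570/(-1340) = 4570*(-1/1340) = -457/134 ≈ -3.4104)
E = I*sqrt(1118) (E = sqrt(-2011 + 893) = sqrt(-1118) = I*sqrt(1118) ≈ 33.437*I)
sqrt(E - l) = sqrt(I*sqrt(1118) - 1*(-457/134)) = sqrt(I*sqrt(1118) + 457/134) = sqrt(457/134 + I*sqrt(1118))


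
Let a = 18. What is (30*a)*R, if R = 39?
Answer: 21060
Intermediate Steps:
(30*a)*R = (30*18)*39 = 540*39 = 21060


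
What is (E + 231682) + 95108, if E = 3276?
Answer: 330066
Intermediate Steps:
(E + 231682) + 95108 = (3276 + 231682) + 95108 = 234958 + 95108 = 330066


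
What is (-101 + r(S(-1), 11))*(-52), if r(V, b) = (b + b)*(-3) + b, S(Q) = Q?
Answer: 8112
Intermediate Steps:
r(V, b) = -5*b (r(V, b) = (2*b)*(-3) + b = -6*b + b = -5*b)
(-101 + r(S(-1), 11))*(-52) = (-101 - 5*11)*(-52) = (-101 - 55)*(-52) = -156*(-52) = 8112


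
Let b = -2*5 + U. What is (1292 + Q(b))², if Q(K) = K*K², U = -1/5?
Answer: 832264801/15625 ≈ 53265.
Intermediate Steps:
U = -⅕ (U = -1*⅕ = -⅕ ≈ -0.20000)
b = -51/5 (b = -2*5 - ⅕ = -10 - ⅕ = -51/5 ≈ -10.200)
Q(K) = K³
(1292 + Q(b))² = (1292 + (-51/5)³)² = (1292 - 132651/125)² = (28849/125)² = 832264801/15625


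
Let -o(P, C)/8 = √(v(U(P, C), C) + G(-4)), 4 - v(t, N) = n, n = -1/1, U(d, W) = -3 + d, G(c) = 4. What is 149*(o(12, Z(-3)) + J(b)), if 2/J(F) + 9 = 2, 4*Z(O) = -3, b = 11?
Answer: -25330/7 ≈ -3618.6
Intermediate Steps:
Z(O) = -¾ (Z(O) = (¼)*(-3) = -¾)
J(F) = -2/7 (J(F) = 2/(-9 + 2) = 2/(-7) = 2*(-⅐) = -2/7)
n = -1 (n = -1*1 = -1)
v(t, N) = 5 (v(t, N) = 4 - 1*(-1) = 4 + 1 = 5)
o(P, C) = -24 (o(P, C) = -8*√(5 + 4) = -8*√9 = -8*3 = -24)
149*(o(12, Z(-3)) + J(b)) = 149*(-24 - 2/7) = 149*(-170/7) = -25330/7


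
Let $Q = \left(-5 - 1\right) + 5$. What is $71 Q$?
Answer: $-71$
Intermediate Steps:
$Q = -1$ ($Q = -6 + 5 = -1$)
$71 Q = 71 \left(-1\right) = -71$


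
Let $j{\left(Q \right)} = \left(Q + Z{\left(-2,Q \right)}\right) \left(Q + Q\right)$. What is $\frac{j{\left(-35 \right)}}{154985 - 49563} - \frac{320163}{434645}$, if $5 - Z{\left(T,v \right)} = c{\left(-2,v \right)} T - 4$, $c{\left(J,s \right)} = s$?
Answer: $- \frac{15415704693}{22910572595} \approx -0.67286$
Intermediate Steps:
$Z{\left(T,v \right)} = 9 - T v$ ($Z{\left(T,v \right)} = 5 - \left(v T - 4\right) = 5 - \left(T v - 4\right) = 5 - \left(-4 + T v\right) = 9 - T v$)
$j{\left(Q \right)} = 2 Q \left(9 + 3 Q\right)$ ($j{\left(Q \right)} = \left(Q + \left(9 - - 2 Q\right)\right) \left(Q + Q\right) = \left(Q + \left(9 + 2 Q\right)\right) 2 Q = \left(9 + 3 Q\right) 2 Q = 2 Q \left(9 + 3 Q\right)$)
$\frac{j{\left(-35 \right)}}{154985 - 49563} - \frac{320163}{434645} = \frac{6 \left(-35\right) \left(3 - 35\right)}{154985 - 49563} - \frac{320163}{434645} = \frac{6 \left(-35\right) \left(-32\right)}{154985 - 49563} - \frac{320163}{434645} = \frac{6720}{105422} - \frac{320163}{434645} = 6720 \cdot \frac{1}{105422} - \frac{320163}{434645} = \frac{3360}{52711} - \frac{320163}{434645} = - \frac{15415704693}{22910572595}$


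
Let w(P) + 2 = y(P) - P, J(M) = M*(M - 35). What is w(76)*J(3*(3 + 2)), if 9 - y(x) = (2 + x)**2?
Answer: 1845900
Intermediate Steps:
y(x) = 9 - (2 + x)**2
J(M) = M*(-35 + M)
w(P) = 7 - P - (2 + P)**2 (w(P) = -2 + ((9 - (2 + P)**2) - P) = -2 + (9 - P - (2 + P)**2) = 7 - P - (2 + P)**2)
w(76)*J(3*(3 + 2)) = (7 - 1*76 - (2 + 76)**2)*((3*(3 + 2))*(-35 + 3*(3 + 2))) = (7 - 76 - 1*78**2)*((3*5)*(-35 + 3*5)) = (7 - 76 - 1*6084)*(15*(-35 + 15)) = (7 - 76 - 6084)*(15*(-20)) = -6153*(-300) = 1845900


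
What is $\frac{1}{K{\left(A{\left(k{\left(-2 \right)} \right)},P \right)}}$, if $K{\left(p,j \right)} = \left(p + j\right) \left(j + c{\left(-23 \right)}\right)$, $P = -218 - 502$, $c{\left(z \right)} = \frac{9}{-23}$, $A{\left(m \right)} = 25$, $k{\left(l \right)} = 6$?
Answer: $\frac{23}{11515455} \approx 1.9973 \cdot 10^{-6}$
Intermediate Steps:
$c{\left(z \right)} = - \frac{9}{23}$ ($c{\left(z \right)} = 9 \left(- \frac{1}{23}\right) = - \frac{9}{23}$)
$P = -720$ ($P = -218 - 502 = -720$)
$K{\left(p,j \right)} = \left(- \frac{9}{23} + j\right) \left(j + p\right)$ ($K{\left(p,j \right)} = \left(p + j\right) \left(j - \frac{9}{23}\right) = \left(j + p\right) \left(- \frac{9}{23} + j\right) = \left(- \frac{9}{23} + j\right) \left(j + p\right)$)
$\frac{1}{K{\left(A{\left(k{\left(-2 \right)} \right)},P \right)}} = \frac{1}{\left(-720\right)^{2} - - \frac{6480}{23} - \frac{225}{23} - 18000} = \frac{1}{518400 + \frac{6480}{23} - \frac{225}{23} - 18000} = \frac{1}{\frac{11515455}{23}} = \frac{23}{11515455}$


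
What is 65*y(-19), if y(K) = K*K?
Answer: 23465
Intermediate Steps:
y(K) = K**2
65*y(-19) = 65*(-19)**2 = 65*361 = 23465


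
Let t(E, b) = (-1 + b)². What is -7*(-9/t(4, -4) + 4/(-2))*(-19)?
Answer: -7847/25 ≈ -313.88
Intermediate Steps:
-7*(-9/t(4, -4) + 4/(-2))*(-19) = -7*(-9/(-1 - 4)² + 4/(-2))*(-19) = -7*(-9/((-5)²) + 4*(-½))*(-19) = -7*(-9/25 - 2)*(-19) = -7*(-59/25)*(-19) = (413/25)*(-19) = -7847/25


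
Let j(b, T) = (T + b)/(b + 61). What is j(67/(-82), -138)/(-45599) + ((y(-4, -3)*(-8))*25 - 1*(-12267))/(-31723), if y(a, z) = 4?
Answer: -2580070119446/7138660474995 ≈ -0.36142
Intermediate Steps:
j(b, T) = (T + b)/(61 + b)
j(67/(-82), -138)/(-45599) + ((y(-4, -3)*(-8))*25 - 1*(-12267))/(-31723) = ((-138 + 67/(-82))/(61 + 67/(-82)))/(-45599) + ((4*(-8))*25 - 1*(-12267))/(-31723) = ((-138 + 67*(-1/82))/(61 + 67*(-1/82)))*(-1/45599) + (-32*25 + 12267)*(-1/31723) = ((-138 - 67/82)/(61 - 67/82))*(-1/45599) + (-800 + 12267)*(-1/31723) = (-11383/82/(4935/82))*(-1/45599) + 11467*(-1/31723) = ((82/4935)*(-11383/82))*(-1/45599) - 11467/31723 = -11383/4935*(-1/45599) - 11467/31723 = 11383/225031065 - 11467/31723 = -2580070119446/7138660474995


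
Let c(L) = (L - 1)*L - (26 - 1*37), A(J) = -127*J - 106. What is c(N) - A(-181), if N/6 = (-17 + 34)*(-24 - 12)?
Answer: 13464386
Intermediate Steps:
A(J) = -106 - 127*J
N = -3672 (N = 6*((-17 + 34)*(-24 - 12)) = 6*(17*(-36)) = 6*(-612) = -3672)
c(L) = 11 + L*(-1 + L) (c(L) = (-1 + L)*L - (26 - 37) = L*(-1 + L) - 1*(-11) = L*(-1 + L) + 11 = 11 + L*(-1 + L))
c(N) - A(-181) = (11 + (-3672)**2 - 1*(-3672)) - (-106 - 127*(-181)) = (11 + 13483584 + 3672) - (-106 + 22987) = 13487267 - 1*22881 = 13487267 - 22881 = 13464386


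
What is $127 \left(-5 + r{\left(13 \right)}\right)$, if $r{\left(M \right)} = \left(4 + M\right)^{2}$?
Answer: $36068$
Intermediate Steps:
$127 \left(-5 + r{\left(13 \right)}\right) = 127 \left(-5 + \left(4 + 13\right)^{2}\right) = 127 \left(-5 + 17^{2}\right) = 127 \left(-5 + 289\right) = 127 \cdot 284 = 36068$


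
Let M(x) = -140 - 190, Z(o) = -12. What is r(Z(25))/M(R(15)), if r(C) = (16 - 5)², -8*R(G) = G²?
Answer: -11/30 ≈ -0.36667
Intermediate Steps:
R(G) = -G²/8
M(x) = -330
r(C) = 121 (r(C) = 11² = 121)
r(Z(25))/M(R(15)) = 121/(-330) = 121*(-1/330) = -11/30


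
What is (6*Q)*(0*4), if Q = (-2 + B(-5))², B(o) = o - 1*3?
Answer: 0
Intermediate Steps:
B(o) = -3 + o (B(o) = o - 3 = -3 + o)
Q = 100 (Q = (-2 + (-3 - 5))² = (-2 - 8)² = (-10)² = 100)
(6*Q)*(0*4) = (6*100)*(0*4) = 600*0 = 0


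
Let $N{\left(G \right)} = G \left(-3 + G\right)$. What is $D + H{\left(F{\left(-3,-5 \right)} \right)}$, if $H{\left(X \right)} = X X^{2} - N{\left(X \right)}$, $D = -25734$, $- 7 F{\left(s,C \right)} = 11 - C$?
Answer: $- \frac{8835002}{343} \approx -25758.0$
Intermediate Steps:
$F{\left(s,C \right)} = - \frac{11}{7} + \frac{C}{7}$ ($F{\left(s,C \right)} = - \frac{11 - C}{7} = - \frac{11}{7} + \frac{C}{7}$)
$H{\left(X \right)} = X^{3} - X \left(-3 + X\right)$ ($H{\left(X \right)} = X X^{2} - X \left(-3 + X\right) = X^{3} - X \left(-3 + X\right)$)
$D + H{\left(F{\left(-3,-5 \right)} \right)} = -25734 + \left(- \frac{11}{7} + \frac{1}{7} \left(-5\right)\right) \left(3 + \left(- \frac{11}{7} + \frac{1}{7} \left(-5\right)\right)^{2} - \left(- \frac{11}{7} + \frac{1}{7} \left(-5\right)\right)\right) = -25734 + \left(- \frac{11}{7} - \frac{5}{7}\right) \left(3 + \left(- \frac{11}{7} - \frac{5}{7}\right)^{2} - \left(- \frac{11}{7} - \frac{5}{7}\right)\right) = -25734 - \frac{16 \left(3 + \left(- \frac{16}{7}\right)^{2} - - \frac{16}{7}\right)}{7} = -25734 - \frac{16 \left(3 + \frac{256}{49} + \frac{16}{7}\right)}{7} = -25734 - \frac{8240}{343} = - \frac{8835002}{343}$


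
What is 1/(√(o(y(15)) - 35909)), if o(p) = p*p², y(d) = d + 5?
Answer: -I*√3101/9303 ≈ -0.0059859*I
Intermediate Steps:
y(d) = 5 + d
o(p) = p³
1/(√(o(y(15)) - 35909)) = 1/(√((5 + 15)³ - 35909)) = 1/(√(20³ - 35909)) = 1/(√(8000 - 35909)) = 1/(√(-27909)) = 1/(3*I*√3101) = -I*√3101/9303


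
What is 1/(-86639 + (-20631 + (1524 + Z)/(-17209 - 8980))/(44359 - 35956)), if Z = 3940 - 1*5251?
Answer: -73355389/6355617649395 ≈ -1.1542e-5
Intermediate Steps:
Z = -1311 (Z = 3940 - 5251 = -1311)
1/(-86639 + (-20631 + (1524 + Z)/(-17209 - 8980))/(44359 - 35956)) = 1/(-86639 + (-20631 + (1524 - 1311)/(-17209 - 8980))/(44359 - 35956)) = 1/(-86639 + (-20631 + 213/(-26189))/8403) = 1/(-86639 + (-20631 + 213*(-1/26189))*(1/8403)) = 1/(-86639 + (-20631 - 213/26189)*(1/8403)) = 1/(-86639 - 540305472/26189*1/8403) = 1/(-86639 - 180101824/73355389) = 1/(-6355617649395/73355389) = -73355389/6355617649395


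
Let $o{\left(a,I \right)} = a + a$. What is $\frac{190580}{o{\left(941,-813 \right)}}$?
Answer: $\frac{95290}{941} \approx 101.26$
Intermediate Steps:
$o{\left(a,I \right)} = 2 a$
$\frac{190580}{o{\left(941,-813 \right)}} = \frac{190580}{2 \cdot 941} = \frac{190580}{1882} = 190580 \cdot \frac{1}{1882} = \frac{95290}{941}$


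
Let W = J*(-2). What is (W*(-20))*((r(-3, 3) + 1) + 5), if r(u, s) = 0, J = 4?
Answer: 960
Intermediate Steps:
W = -8 (W = 4*(-2) = -8)
(W*(-20))*((r(-3, 3) + 1) + 5) = (-8*(-20))*((0 + 1) + 5) = 160*(1 + 5) = 160*6 = 960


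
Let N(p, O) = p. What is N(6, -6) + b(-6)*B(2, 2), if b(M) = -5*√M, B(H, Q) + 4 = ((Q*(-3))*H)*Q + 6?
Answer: 6 + 110*I*√6 ≈ 6.0 + 269.44*I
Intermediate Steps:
B(H, Q) = 2 - 3*H*Q² (B(H, Q) = -4 + (((Q*(-3))*H)*Q + 6) = -4 + (((-3*Q)*H)*Q + 6) = -4 + ((-3*H*Q)*Q + 6) = -4 + (-3*H*Q² + 6) = -4 + (6 - 3*H*Q²) = 2 - 3*H*Q²)
N(6, -6) + b(-6)*B(2, 2) = 6 + (-5*I*√6)*(2 - 3*2*2²) = 6 + (-5*I*√6)*(2 - 3*2*4) = 6 + (-5*I*√6)*(2 - 24) = 6 - 5*I*√6*(-22) = 6 + 110*I*√6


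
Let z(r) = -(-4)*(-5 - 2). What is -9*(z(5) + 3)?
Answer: 225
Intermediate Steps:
z(r) = -28 (z(r) = -(-4)*(-7) = -1*28 = -28)
-9*(z(5) + 3) = -9*(-28 + 3) = -9*(-25) = 225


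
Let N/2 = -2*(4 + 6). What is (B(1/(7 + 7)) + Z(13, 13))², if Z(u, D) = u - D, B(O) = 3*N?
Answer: 14400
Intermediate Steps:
N = -40 (N = 2*(-2*(4 + 6)) = 2*(-2*10) = 2*(-20) = -40)
B(O) = -120 (B(O) = 3*(-40) = -120)
(B(1/(7 + 7)) + Z(13, 13))² = (-120 + (13 - 1*13))² = (-120 + (13 - 13))² = (-120 + 0)² = (-120)² = 14400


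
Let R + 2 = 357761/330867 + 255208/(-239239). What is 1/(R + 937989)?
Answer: 79156290213/74247572338499774 ≈ 1.0661e-6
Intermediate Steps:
R = -157162101883/79156290213 (R = -2 + (357761/330867 + 255208/(-239239)) = -2 + (357761*(1/330867) + 255208*(-1/239239)) = -2 + (357761/330867 - 255208/239239) = -2 + 1150478543/79156290213 = -157162101883/79156290213 ≈ -1.9855)
1/(R + 937989) = 1/(-157162101883/79156290213 + 937989) = 1/(74247572338499774/79156290213) = 79156290213/74247572338499774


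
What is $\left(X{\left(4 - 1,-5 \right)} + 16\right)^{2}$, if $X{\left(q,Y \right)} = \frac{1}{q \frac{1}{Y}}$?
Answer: $\frac{1849}{9} \approx 205.44$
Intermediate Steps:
$X{\left(q,Y \right)} = \frac{Y}{q}$
$\left(X{\left(4 - 1,-5 \right)} + 16\right)^{2} = \left(- \frac{5}{4 - 1} + 16\right)^{2} = \left(- \frac{5}{3} + 16\right)^{2} = \left(\frac{43}{3}\right)^{2} = \frac{1849}{9}$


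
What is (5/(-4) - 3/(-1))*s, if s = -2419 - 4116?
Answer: -45745/4 ≈ -11436.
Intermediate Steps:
s = -6535
(5/(-4) - 3/(-1))*s = (5/(-4) - 3/(-1))*(-6535) = (5*(-¼) - 3*(-1))*(-6535) = (-5/4 + 3)*(-6535) = (7/4)*(-6535) = -45745/4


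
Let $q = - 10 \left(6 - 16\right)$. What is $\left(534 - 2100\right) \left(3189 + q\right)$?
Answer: $-5150574$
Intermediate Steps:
$q = 100$ ($q = \left(-10\right) \left(-10\right) = 100$)
$\left(534 - 2100\right) \left(3189 + q\right) = \left(534 - 2100\right) \left(3189 + 100\right) = \left(-1566\right) 3289 = -5150574$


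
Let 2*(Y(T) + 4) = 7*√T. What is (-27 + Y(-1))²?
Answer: 3795/4 - 217*I ≈ 948.75 - 217.0*I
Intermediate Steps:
Y(T) = -4 + 7*√T/2 (Y(T) = -4 + (7*√T)/2 = -4 + 7*√T/2)
(-27 + Y(-1))² = (-27 + (-4 + 7*√(-1)/2))² = (-27 + (-4 + 7*I/2))² = (-31 + 7*I/2)²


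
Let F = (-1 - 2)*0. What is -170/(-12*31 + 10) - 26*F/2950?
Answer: 85/181 ≈ 0.46961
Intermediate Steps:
F = 0 (F = -3*0 = 0)
-170/(-12*31 + 10) - 26*F/2950 = -170/(-12*31 + 10) - 26*0/2950 = -170/(-372 + 10) + 0*(1/2950) = -170/(-362) + 0 = -170*(-1/362) + 0 = 85/181 + 0 = 85/181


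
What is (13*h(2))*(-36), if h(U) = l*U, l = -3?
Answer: 2808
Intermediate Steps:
h(U) = -3*U
(13*h(2))*(-36) = (13*(-3*2))*(-36) = (13*(-6))*(-36) = -78*(-36) = 2808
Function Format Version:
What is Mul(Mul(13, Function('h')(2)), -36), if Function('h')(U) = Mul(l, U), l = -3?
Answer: 2808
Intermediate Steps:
Function('h')(U) = Mul(-3, U)
Mul(Mul(13, Function('h')(2)), -36) = Mul(Mul(13, Mul(-3, 2)), -36) = Mul(Mul(13, -6), -36) = Mul(-78, -36) = 2808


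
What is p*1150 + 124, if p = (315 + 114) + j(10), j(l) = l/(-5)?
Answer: 491174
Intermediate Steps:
j(l) = -l/5 (j(l) = l*(-⅕) = -l/5)
p = 427 (p = (315 + 114) - ⅕*10 = 429 - 2 = 427)
p*1150 + 124 = 427*1150 + 124 = 491050 + 124 = 491174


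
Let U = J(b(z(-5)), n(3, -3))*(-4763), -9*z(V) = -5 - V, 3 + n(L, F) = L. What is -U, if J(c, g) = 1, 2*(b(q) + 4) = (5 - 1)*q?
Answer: 4763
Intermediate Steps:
n(L, F) = -3 + L
z(V) = 5/9 + V/9 (z(V) = -(-5 - V)/9 = 5/9 + V/9)
b(q) = -4 + 2*q (b(q) = -4 + ((5 - 1)*q)/2 = -4 + (4*q)/2 = -4 + 2*q)
U = -4763 (U = 1*(-4763) = -4763)
-U = -1*(-4763) = 4763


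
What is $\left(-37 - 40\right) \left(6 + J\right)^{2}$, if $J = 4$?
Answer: $-7700$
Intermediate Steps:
$\left(-37 - 40\right) \left(6 + J\right)^{2} = \left(-37 - 40\right) \left(6 + 4\right)^{2} = - 77 \cdot 10^{2} = \left(-77\right) 100 = -7700$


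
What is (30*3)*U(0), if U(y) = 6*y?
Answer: 0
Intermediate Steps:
(30*3)*U(0) = (30*3)*(6*0) = 90*0 = 0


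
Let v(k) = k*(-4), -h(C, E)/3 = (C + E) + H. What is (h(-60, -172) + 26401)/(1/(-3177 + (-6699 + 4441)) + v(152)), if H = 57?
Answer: -146342810/3304481 ≈ -44.286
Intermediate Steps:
h(C, E) = -171 - 3*C - 3*E (h(C, E) = -3*((C + E) + 57) = -3*(57 + C + E) = -171 - 3*C - 3*E)
v(k) = -4*k
(h(-60, -172) + 26401)/(1/(-3177 + (-6699 + 4441)) + v(152)) = ((-171 - 3*(-60) - 3*(-172)) + 26401)/(1/(-3177 + (-6699 + 4441)) - 4*152) = ((-171 + 180 + 516) + 26401)/(1/(-3177 - 2258) - 608) = (525 + 26401)/(1/(-5435) - 608) = 26926/(-1/5435 - 608) = 26926/(-3304481/5435) = 26926*(-5435/3304481) = -146342810/3304481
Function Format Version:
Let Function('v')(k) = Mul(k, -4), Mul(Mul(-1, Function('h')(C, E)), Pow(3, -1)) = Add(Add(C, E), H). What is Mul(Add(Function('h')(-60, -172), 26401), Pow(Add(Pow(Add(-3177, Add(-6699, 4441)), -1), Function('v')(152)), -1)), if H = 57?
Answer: Rational(-146342810, 3304481) ≈ -44.286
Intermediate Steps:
Function('h')(C, E) = Add(-171, Mul(-3, C), Mul(-3, E)) (Function('h')(C, E) = Mul(-3, Add(Add(C, E), 57)) = Mul(-3, Add(57, C, E)) = Add(-171, Mul(-3, C), Mul(-3, E)))
Function('v')(k) = Mul(-4, k)
Mul(Add(Function('h')(-60, -172), 26401), Pow(Add(Pow(Add(-3177, Add(-6699, 4441)), -1), Function('v')(152)), -1)) = Mul(Add(Add(-171, Mul(-3, -60), Mul(-3, -172)), 26401), Pow(Add(Pow(Add(-3177, Add(-6699, 4441)), -1), Mul(-4, 152)), -1)) = Mul(Add(Add(-171, 180, 516), 26401), Pow(Add(Pow(Add(-3177, -2258), -1), -608), -1)) = Mul(Add(525, 26401), Pow(Add(Pow(-5435, -1), -608), -1)) = Mul(26926, Pow(Add(Rational(-1, 5435), -608), -1)) = Mul(26926, Pow(Rational(-3304481, 5435), -1)) = Mul(26926, Rational(-5435, 3304481)) = Rational(-146342810, 3304481)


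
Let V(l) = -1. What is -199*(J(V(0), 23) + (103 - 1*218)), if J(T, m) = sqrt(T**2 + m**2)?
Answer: 22885 - 199*sqrt(530) ≈ 18304.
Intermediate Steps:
-199*(J(V(0), 23) + (103 - 1*218)) = -199*(sqrt((-1)**2 + 23**2) + (103 - 1*218)) = -199*(sqrt(1 + 529) + (103 - 218)) = -199*(sqrt(530) - 115) = -199*(-115 + sqrt(530)) = 22885 - 199*sqrt(530)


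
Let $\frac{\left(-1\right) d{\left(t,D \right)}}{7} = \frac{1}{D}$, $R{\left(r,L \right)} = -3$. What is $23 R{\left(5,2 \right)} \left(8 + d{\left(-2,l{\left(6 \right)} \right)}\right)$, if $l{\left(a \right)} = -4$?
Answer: $- \frac{2691}{4} \approx -672.75$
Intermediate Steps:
$d{\left(t,D \right)} = - \frac{7}{D}$
$23 R{\left(5,2 \right)} \left(8 + d{\left(-2,l{\left(6 \right)} \right)}\right) = 23 \left(-3\right) \left(8 - \frac{7}{-4}\right) = - 69 \left(8 - - \frac{7}{4}\right) = - 69 \left(8 + \frac{7}{4}\right) = \left(-69\right) \frac{39}{4} = - \frac{2691}{4}$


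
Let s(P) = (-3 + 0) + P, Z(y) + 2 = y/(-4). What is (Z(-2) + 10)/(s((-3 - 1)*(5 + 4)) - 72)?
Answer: -17/222 ≈ -0.076577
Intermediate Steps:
Z(y) = -2 - y/4 (Z(y) = -2 + y/(-4) = -2 + y*(-¼) = -2 - y/4)
s(P) = -3 + P
(Z(-2) + 10)/(s((-3 - 1)*(5 + 4)) - 72) = ((-2 - ¼*(-2)) + 10)/((-3 + (-3 - 1)*(5 + 4)) - 72) = ((-2 + ½) + 10)/((-3 - 4*9) - 72) = (-3/2 + 10)/((-3 - 36) - 72) = (17/2)/(-39 - 72) = (17/2)/(-111) = -1/111*17/2 = -17/222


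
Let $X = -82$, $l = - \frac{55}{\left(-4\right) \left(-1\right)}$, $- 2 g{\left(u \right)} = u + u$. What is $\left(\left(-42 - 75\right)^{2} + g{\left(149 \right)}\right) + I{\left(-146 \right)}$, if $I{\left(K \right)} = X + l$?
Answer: $\frac{53777}{4} \approx 13444.0$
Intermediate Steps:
$g{\left(u \right)} = - u$ ($g{\left(u \right)} = - \frac{u + u}{2} = - \frac{2 u}{2} = - u$)
$l = - \frac{55}{4} \approx -13.75$
$I{\left(K \right)} = - \frac{383}{4}$ ($I{\left(K \right)} = -82 - \frac{55}{4} = - \frac{383}{4}$)
$\left(\left(-42 - 75\right)^{2} + g{\left(149 \right)}\right) + I{\left(-146 \right)} = \left(\left(-42 - 75\right)^{2} - 149\right) - \frac{383}{4} = \left(\left(-117\right)^{2} - 149\right) - \frac{383}{4} = \left(13689 - 149\right) - \frac{383}{4} = 13540 - \frac{383}{4} = \frac{53777}{4}$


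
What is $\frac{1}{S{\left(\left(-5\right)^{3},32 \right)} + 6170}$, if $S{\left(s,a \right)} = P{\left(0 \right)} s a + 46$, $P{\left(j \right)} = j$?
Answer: $\frac{1}{6216} \approx 0.00016088$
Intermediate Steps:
$S{\left(s,a \right)} = 46$ ($S{\left(s,a \right)} = 0 s a + 46 = 0 a + 46 = 0 + 46 = 46$)
$\frac{1}{S{\left(\left(-5\right)^{3},32 \right)} + 6170} = \frac{1}{46 + 6170} = \frac{1}{6216}$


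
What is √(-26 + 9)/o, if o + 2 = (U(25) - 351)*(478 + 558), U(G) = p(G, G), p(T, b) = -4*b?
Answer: -I*√17/467238 ≈ -8.8244e-6*I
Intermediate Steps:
U(G) = -4*G
o = -467238 (o = -2 + (-4*25 - 351)*(478 + 558) = -2 + (-100 - 351)*1036 = -2 - 451*1036 = -2 - 467236 = -467238)
√(-26 + 9)/o = √(-26 + 9)/(-467238) = -I*√17/467238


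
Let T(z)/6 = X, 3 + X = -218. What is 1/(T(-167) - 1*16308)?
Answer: -1/17634 ≈ -5.6709e-5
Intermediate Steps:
X = -221 (X = -3 - 218 = -221)
T(z) = -1326 (T(z) = 6*(-221) = -1326)
1/(T(-167) - 1*16308) = 1/(-1326 - 1*16308) = 1/(-1326 - 16308) = 1/(-17634) = -1/17634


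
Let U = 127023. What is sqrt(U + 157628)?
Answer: sqrt(284651) ≈ 533.53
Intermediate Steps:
sqrt(U + 157628) = sqrt(127023 + 157628) = sqrt(284651)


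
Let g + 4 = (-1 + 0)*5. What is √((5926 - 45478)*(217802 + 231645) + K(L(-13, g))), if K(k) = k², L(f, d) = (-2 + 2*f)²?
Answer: 8*I*√277748642 ≈ 1.3333e+5*I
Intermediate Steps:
g = -9 (g = -4 + (-1 + 0)*5 = -4 - 1*5 = -4 - 5 = -9)
√((5926 - 45478)*(217802 + 231645) + K(L(-13, g))) = √((5926 - 45478)*(217802 + 231645) + (4*(-1 - 13)²)²) = √(-39552*449447 + (4*(-14)²)²) = √(-17776527744 + (4*196)²) = √(-17776527744 + 784²) = √(-17776527744 + 614656) = √(-17775913088) = 8*I*√277748642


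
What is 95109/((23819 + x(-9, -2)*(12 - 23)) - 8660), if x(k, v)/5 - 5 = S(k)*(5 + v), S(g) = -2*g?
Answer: 13587/1702 ≈ 7.9830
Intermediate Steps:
x(k, v) = 25 - 10*k*(5 + v) (x(k, v) = 25 + 5*((-2*k)*(5 + v)) = 25 + 5*(-2*k*(5 + v)) = 25 - 10*k*(5 + v))
95109/((23819 + x(-9, -2)*(12 - 23)) - 8660) = 95109/((23819 + (25 - 50*(-9) - 10*(-9)*(-2))*(12 - 23)) - 8660) = 95109/((23819 + (25 + 450 - 180)*(-11)) - 8660) = 95109/((23819 + 295*(-11)) - 8660) = 95109/((23819 - 3245) - 8660) = 95109/(20574 - 8660) = 95109/11914 = 95109*(1/11914) = 13587/1702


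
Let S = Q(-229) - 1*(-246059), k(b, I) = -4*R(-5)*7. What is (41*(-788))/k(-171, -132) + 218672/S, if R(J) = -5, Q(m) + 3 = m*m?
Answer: -2403306749/10447395 ≈ -230.04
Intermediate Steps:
Q(m) = -3 + m² (Q(m) = -3 + m*m = -3 + m²)
k(b, I) = 140 (k(b, I) = -4*(-5)*7 = 20*7 = 140)
S = 298497 (S = (-3 + (-229)²) - 1*(-246059) = (-3 + 52441) + 246059 = 52438 + 246059 = 298497)
(41*(-788))/k(-171, -132) + 218672/S = (41*(-788))/140 + 218672/298497 = -32308*1/140 + 218672*(1/298497) = -8077/35 + 218672/298497 = -2403306749/10447395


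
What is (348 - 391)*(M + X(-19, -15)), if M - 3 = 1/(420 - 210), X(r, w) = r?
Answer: 144437/210 ≈ 687.79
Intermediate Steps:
M = 631/210 (M = 3 + 1/(420 - 210) = 3 + 1/210 = 631/210 ≈ 3.0048)
(348 - 391)*(M + X(-19, -15)) = (348 - 391)*(631/210 - 19) = -43*(-3359/210) = 144437/210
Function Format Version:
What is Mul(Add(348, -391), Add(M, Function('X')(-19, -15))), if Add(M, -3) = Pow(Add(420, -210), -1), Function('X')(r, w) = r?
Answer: Rational(144437, 210) ≈ 687.79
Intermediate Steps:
M = Rational(631, 210) (M = Add(3, Pow(Add(420, -210), -1)) = Add(3, Pow(210, -1)) = Add(3, Rational(1, 210)) = Rational(631, 210) ≈ 3.0048)
Mul(Add(348, -391), Add(M, Function('X')(-19, -15))) = Mul(Add(348, -391), Add(Rational(631, 210), -19)) = Mul(-43, Rational(-3359, 210)) = Rational(144437, 210)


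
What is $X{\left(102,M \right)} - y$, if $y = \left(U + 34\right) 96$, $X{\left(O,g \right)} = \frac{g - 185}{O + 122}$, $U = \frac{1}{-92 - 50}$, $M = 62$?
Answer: $- \frac{51908637}{15904} \approx -3263.9$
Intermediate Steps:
$U = - \frac{1}{142}$ ($U = \frac{1}{-142} = - \frac{1}{142} \approx -0.0070423$)
$X{\left(O,g \right)} = \frac{-185 + g}{122 + O}$
$y = \frac{231696}{71}$ ($y = \left(- \frac{1}{142} + 34\right) 96 = \frac{4827}{142} \cdot 96 = \frac{231696}{71} \approx 3263.3$)
$X{\left(102,M \right)} - y = \frac{-185 + 62}{122 + 102} - \frac{231696}{71} = \frac{1}{224} \left(-123\right) - \frac{231696}{71} = - \frac{123}{224} - \frac{231696}{71} = - \frac{51908637}{15904}$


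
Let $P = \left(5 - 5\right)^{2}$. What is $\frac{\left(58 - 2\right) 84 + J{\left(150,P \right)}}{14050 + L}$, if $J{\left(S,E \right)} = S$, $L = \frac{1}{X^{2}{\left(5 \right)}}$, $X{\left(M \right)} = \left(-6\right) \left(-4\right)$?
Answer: $\frac{2795904}{8092801} \approx 0.34548$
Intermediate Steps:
$X{\left(M \right)} = 24$
$L = \frac{1}{576}$ ($L = \frac{1}{24^{2}} = \frac{1}{576} \approx 0.0017361$)
$P = 0$ ($P = 0^{2} = 0$)
$\frac{\left(58 - 2\right) 84 + J{\left(150,P \right)}}{14050 + L} = \frac{\left(58 - 2\right) 84 + 150}{14050 + \frac{1}{576}} = \frac{56 \cdot 84 + 150}{\frac{8092801}{576}} = \left(4704 + 150\right) \frac{576}{8092801} = 4854 \cdot \frac{576}{8092801} = \frac{2795904}{8092801}$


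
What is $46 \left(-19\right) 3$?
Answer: $-2622$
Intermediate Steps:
$46 \left(-19\right) 3 = \left(-874\right) 3 = -2622$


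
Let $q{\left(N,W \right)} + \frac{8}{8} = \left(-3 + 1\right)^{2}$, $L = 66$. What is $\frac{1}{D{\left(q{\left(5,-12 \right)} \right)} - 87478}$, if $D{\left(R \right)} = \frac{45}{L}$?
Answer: $- \frac{22}{1924501} \approx -1.1432 \cdot 10^{-5}$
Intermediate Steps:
$q{\left(N,W \right)} = 3$ ($q{\left(N,W \right)} = -1 + \left(-3 + 1\right)^{2} = -1 + \left(-2\right)^{2} = -1 + 4 = 3$)
$D{\left(R \right)} = \frac{15}{22}$ ($D{\left(R \right)} = \frac{45}{66} = 45 \cdot \frac{1}{66} = \frac{15}{22}$)
$\frac{1}{D{\left(q{\left(5,-12 \right)} \right)} - 87478} = \frac{1}{\frac{15}{22} - 87478} = \frac{1}{- \frac{1924501}{22}} = - \frac{22}{1924501}$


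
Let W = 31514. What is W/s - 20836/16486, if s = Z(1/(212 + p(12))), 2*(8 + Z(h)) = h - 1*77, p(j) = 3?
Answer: -55954677676/82405271 ≈ -679.02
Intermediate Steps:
Z(h) = -93/2 + h/2 (Z(h) = -8 + (h - 1*77)/2 = -8 + (h - 77)/2 = -8 + (-77 + h)/2 = -8 + (-77/2 + h/2) = -93/2 + h/2)
s = -9997/215 (s = -93/2 + 1/(2*(212 + 3)) = -93/2 + (½)/215 = -93/2 + (½)*(1/215) = -93/2 + 1/430 = -9997/215 ≈ -46.498)
W/s - 20836/16486 = 31514/(-9997/215) - 20836/16486 = 31514*(-215/9997) - 20836*1/16486 = -6775510/9997 - 10418/8243 = -55954677676/82405271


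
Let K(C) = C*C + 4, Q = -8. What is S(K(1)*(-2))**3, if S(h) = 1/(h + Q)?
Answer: -1/5832 ≈ -0.00017147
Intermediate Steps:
K(C) = 4 + C**2 (K(C) = C**2 + 4 = 4 + C**2)
S(h) = 1/(-8 + h) (S(h) = 1/(h - 8) = 1/(-8 + h))
S(K(1)*(-2))**3 = (1/(-8 + (4 + 1**2)*(-2)))**3 = (1/(-8 + (4 + 1)*(-2)))**3 = (1/(-8 + 5*(-2)))**3 = (1/(-8 - 10))**3 = (1/(-18))**3 = (-1/18)**3 = -1/5832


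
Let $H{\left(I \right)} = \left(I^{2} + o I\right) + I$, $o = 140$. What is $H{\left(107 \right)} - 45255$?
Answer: $-18719$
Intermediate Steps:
$H{\left(I \right)} = I^{2} + 141 I$ ($H{\left(I \right)} = \left(I^{2} + 140 I\right) + I = I^{2} + 141 I$)
$H{\left(107 \right)} - 45255 = 107 \left(141 + 107\right) - 45255 = 107 \cdot 248 - 45255 = 26536 - 45255 = -18719$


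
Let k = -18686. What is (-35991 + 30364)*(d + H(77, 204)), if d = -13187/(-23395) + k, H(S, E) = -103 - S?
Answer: 2483515180641/23395 ≈ 1.0616e+8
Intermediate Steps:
d = -437145783/23395 (d = -13187/(-23395) - 18686 = -13187*(-1/23395) - 18686 = 13187/23395 - 18686 = -437145783/23395 ≈ -18685.)
(-35991 + 30364)*(d + H(77, 204)) = (-35991 + 30364)*(-437145783/23395 + (-103 - 1*77)) = -5627*(-437145783/23395 + (-103 - 77)) = -5627*(-437145783/23395 - 180) = -5627*(-441356883/23395) = 2483515180641/23395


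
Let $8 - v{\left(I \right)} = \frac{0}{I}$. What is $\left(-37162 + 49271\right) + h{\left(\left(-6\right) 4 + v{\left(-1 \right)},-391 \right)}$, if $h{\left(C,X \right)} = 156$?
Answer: $12265$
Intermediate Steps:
$v{\left(I \right)} = 8$ ($v{\left(I \right)} = 8 - \frac{0}{I} = 8 - 0 = 8 + 0 = 8$)
$\left(-37162 + 49271\right) + h{\left(\left(-6\right) 4 + v{\left(-1 \right)},-391 \right)} = \left(-37162 + 49271\right) + 156 = 12109 + 156 = 12265$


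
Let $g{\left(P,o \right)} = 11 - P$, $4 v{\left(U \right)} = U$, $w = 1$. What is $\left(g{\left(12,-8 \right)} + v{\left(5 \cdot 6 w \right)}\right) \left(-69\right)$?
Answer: $- \frac{897}{2} \approx -448.5$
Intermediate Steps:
$v{\left(U \right)} = \frac{U}{4}$
$\left(g{\left(12,-8 \right)} + v{\left(5 \cdot 6 w \right)}\right) \left(-69\right) = \left(\left(11 - 12\right) + \frac{5 \cdot 6 \cdot 1}{4}\right) \left(-69\right) = \left(\left(11 - 12\right) + \frac{30 \cdot 1}{4}\right) \left(-69\right) = \left(-1 + \frac{1}{4} \cdot 30\right) \left(-69\right) = \left(-1 + \frac{15}{2}\right) \left(-69\right) = \frac{13}{2} \left(-69\right) = - \frac{897}{2}$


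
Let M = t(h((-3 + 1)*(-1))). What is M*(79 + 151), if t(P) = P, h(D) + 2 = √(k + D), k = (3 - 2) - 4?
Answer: -460 + 230*I ≈ -460.0 + 230.0*I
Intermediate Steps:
k = -3 (k = 1 - 4 = -3)
h(D) = -2 + √(-3 + D)
M = -2 + I (M = -2 + √(-3 + (-3 + 1)*(-1)) = -2 + √(-3 - 2*(-1)) = -2 + √(-3 + 2) = -2 + √(-1) = -2 + I ≈ -2.0 + 1.0*I)
M*(79 + 151) = (-2 + I)*(79 + 151) = (-2 + I)*230 = -460 + 230*I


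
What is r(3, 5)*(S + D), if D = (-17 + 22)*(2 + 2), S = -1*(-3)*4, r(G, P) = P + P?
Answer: 320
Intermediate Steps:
r(G, P) = 2*P
S = 12 (S = 3*4 = 12)
D = 20 (D = 5*4 = 20)
r(3, 5)*(S + D) = (2*5)*(12 + 20) = 10*32 = 320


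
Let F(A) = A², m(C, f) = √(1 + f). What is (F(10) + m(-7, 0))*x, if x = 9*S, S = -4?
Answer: -3636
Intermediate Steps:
x = -36 (x = 9*(-4) = -36)
(F(10) + m(-7, 0))*x = (10² + √(1 + 0))*(-36) = (100 + √1)*(-36) = (100 + 1)*(-36) = 101*(-36) = -3636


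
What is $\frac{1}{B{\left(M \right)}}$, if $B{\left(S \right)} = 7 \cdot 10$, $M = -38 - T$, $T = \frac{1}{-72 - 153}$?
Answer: $\frac{1}{70} \approx 0.014286$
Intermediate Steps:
$T = - \frac{1}{225}$ ($T = \frac{1}{-225} = - \frac{1}{225} \approx -0.0044444$)
$M = - \frac{8549}{225}$ ($M = -38 - - \frac{1}{225} = -38 + \frac{1}{225} = - \frac{8549}{225} \approx -37.996$)
$B{\left(S \right)} = 70$
$\frac{1}{B{\left(M \right)}} = \frac{1}{70}$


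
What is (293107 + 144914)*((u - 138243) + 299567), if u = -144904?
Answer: 7192304820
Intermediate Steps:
(293107 + 144914)*((u - 138243) + 299567) = (293107 + 144914)*((-144904 - 138243) + 299567) = 438021*(-283147 + 299567) = 438021*16420 = 7192304820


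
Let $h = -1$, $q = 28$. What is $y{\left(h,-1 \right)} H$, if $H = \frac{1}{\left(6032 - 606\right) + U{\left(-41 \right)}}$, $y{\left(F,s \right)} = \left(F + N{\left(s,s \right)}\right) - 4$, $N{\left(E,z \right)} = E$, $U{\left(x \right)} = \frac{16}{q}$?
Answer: $- \frac{7}{6331} \approx -0.0011057$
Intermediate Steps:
$U{\left(x \right)} = \frac{4}{7}$ ($U{\left(x \right)} = \frac{16}{28} = 16 \cdot \frac{1}{28} = \frac{4}{7}$)
$y{\left(F,s \right)} = -4 + F + s$ ($y{\left(F,s \right)} = \left(F + s\right) - 4 = -4 + F + s$)
$H = \frac{7}{37986}$ ($H = \frac{1}{\left(6032 - 606\right) + \frac{4}{7}} = \frac{1}{5426 + \frac{4}{7}} = \frac{1}{\frac{37986}{7}} = \frac{7}{37986} \approx 0.00018428$)
$y{\left(h,-1 \right)} H = \left(-4 - 1 - 1\right) \frac{7}{37986} = \left(-6\right) \frac{7}{37986} = - \frac{7}{6331}$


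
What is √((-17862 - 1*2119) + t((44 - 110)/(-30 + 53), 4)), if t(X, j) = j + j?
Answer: I*√19973 ≈ 141.33*I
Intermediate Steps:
t(X, j) = 2*j
√((-17862 - 1*2119) + t((44 - 110)/(-30 + 53), 4)) = √((-17862 - 1*2119) + 2*4) = √((-17862 - 2119) + 8) = √(-19981 + 8) = √(-19973) = I*√19973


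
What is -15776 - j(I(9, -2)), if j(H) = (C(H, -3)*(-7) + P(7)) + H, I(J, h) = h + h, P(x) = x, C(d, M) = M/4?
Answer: -63137/4 ≈ -15784.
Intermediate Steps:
C(d, M) = M/4 (C(d, M) = M*(1/4) = M/4)
I(J, h) = 2*h
j(H) = 49/4 + H (j(H) = (((1/4)*(-3))*(-7) + 7) + H = (-3/4*(-7) + 7) + H = (21/4 + 7) + H = 49/4 + H)
-15776 - j(I(9, -2)) = -15776 - (49/4 + 2*(-2)) = -15776 - (49/4 - 4) = -15776 - 1*33/4 = -15776 - 33/4 = -63137/4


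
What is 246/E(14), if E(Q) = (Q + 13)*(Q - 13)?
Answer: 82/9 ≈ 9.1111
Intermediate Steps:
E(Q) = (-13 + Q)*(13 + Q) (E(Q) = (13 + Q)*(-13 + Q) = (-13 + Q)*(13 + Q))
246/E(14) = 246/(-169 + 14²) = 246/(-169 + 196) = 246/27 = 246*(1/27) = 82/9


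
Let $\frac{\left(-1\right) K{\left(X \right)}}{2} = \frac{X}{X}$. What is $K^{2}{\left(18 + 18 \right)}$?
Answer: $4$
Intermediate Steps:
$K{\left(X \right)} = -2$ ($K{\left(X \right)} = - 2 \frac{X}{X} = \left(-2\right) 1 = -2$)
$K^{2}{\left(18 + 18 \right)} = \left(-2\right)^{2} = 4$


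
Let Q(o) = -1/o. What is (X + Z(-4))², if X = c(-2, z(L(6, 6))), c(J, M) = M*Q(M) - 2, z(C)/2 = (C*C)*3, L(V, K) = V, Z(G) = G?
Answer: 49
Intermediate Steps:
z(C) = 6*C² (z(C) = 2*((C*C)*3) = 2*(C²*3) = 2*(3*C²) = 6*C²)
c(J, M) = -3 (c(J, M) = M*(-1/M) - 2 = -1 - 2 = -3)
X = -3
(X + Z(-4))² = (-3 - 4)² = (-7)² = 49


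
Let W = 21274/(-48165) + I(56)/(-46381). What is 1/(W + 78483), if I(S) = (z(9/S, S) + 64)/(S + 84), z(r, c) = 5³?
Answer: 8935763460/701301576533513 ≈ 1.2742e-5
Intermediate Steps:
z(r, c) = 125
I(S) = 189/(84 + S) (I(S) = (125 + 64)/(S + 84) = 189/(84 + S))
W = -3947097667/8935763460 (W = 21274/(-48165) + (189/(84 + 56))/(-46381) = 21274*(-1/48165) + (189/140)*(-1/46381) = -21274/48165 + (189*(1/140))*(-1/46381) = -21274/48165 + (27/20)*(-1/46381) = -21274/48165 - 27/927620 = -3947097667/8935763460 ≈ -0.44172)
1/(W + 78483) = 1/(-3947097667/8935763460 + 78483) = 1/(701301576533513/8935763460) = 8935763460/701301576533513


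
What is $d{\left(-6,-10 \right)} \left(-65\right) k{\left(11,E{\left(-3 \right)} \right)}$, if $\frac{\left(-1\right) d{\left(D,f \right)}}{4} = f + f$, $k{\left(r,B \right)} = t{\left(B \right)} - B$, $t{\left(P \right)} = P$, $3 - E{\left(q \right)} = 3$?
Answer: $0$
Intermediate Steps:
$E{\left(q \right)} = 0$ ($E{\left(q \right)} = 3 - 3 = 0$)
$k{\left(r,B \right)} = 0$ ($k{\left(r,B \right)} = B - B = 0$)
$d{\left(D,f \right)} = - 8 f$ ($d{\left(D,f \right)} = - 4 \left(f + f\right) = - 4 \cdot 2 f = - 8 f$)
$d{\left(-6,-10 \right)} \left(-65\right) k{\left(11,E{\left(-3 \right)} \right)} = \left(-8\right) \left(-10\right) \left(-65\right) 0 = 80 \left(-65\right) 0 = \left(-5200\right) 0 = 0$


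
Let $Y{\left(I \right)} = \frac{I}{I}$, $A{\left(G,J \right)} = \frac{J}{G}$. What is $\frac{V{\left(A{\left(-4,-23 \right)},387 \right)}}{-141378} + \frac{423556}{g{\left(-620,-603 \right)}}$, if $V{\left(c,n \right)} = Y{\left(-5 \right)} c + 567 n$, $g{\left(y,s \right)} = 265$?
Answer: $\frac{239293399837}{149860680} \approx 1596.8$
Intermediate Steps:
$Y{\left(I \right)} = 1$
$V{\left(c,n \right)} = c + 567 n$ ($V{\left(c,n \right)} = 1 c + 567 n = c + 567 n$)
$\frac{V{\left(A{\left(-4,-23 \right)},387 \right)}}{-141378} + \frac{423556}{g{\left(-620,-603 \right)}} = \frac{- \frac{23}{-4} + 567 \cdot 387}{-141378} + \frac{423556}{265} = \left(\left(-23\right) \left(- \frac{1}{4}\right) + 219429\right) \left(- \frac{1}{141378}\right) + 423556 \cdot \frac{1}{265} = \left(\frac{23}{4} + 219429\right) \left(- \frac{1}{141378}\right) + \frac{423556}{265} = \frac{877739}{4} \left(- \frac{1}{141378}\right) + \frac{423556}{265} = - \frac{877739}{565512} + \frac{423556}{265} = \frac{239293399837}{149860680}$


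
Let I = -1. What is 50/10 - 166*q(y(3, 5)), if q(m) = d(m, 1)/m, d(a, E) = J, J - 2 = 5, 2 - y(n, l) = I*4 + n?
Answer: -1147/3 ≈ -382.33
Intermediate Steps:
y(n, l) = 6 - n (y(n, l) = 2 - (-1*4 + n) = 2 - (-4 + n) = 2 + (4 - n) = 6 - n)
J = 7 (J = 2 + 5 = 7)
d(a, E) = 7
q(m) = 7/m
50/10 - 166*q(y(3, 5)) = 50/10 - 1162/(6 - 1*3) = 50*(1/10) - 1162/(6 - 3) = 5 - 1162/3 = -1147/3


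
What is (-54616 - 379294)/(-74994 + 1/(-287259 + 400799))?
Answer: 49266141400/8514818759 ≈ 5.7859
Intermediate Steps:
(-54616 - 379294)/(-74994 + 1/(-287259 + 400799)) = -433910/(-74994 + 1/113540) = -433910/(-8514818759/113540) = -433910*(-113540/8514818759) = 49266141400/8514818759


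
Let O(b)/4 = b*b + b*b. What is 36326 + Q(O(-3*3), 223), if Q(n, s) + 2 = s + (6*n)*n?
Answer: 2555971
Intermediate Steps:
O(b) = 8*b² (O(b) = 4*(b*b + b*b) = 4*(b² + b²) = 4*(2*b²) = 8*b²)
Q(n, s) = -2 + s + 6*n² (Q(n, s) = -2 + (s + (6*n)*n) = -2 + (s + 6*n²) = -2 + s + 6*n²)
36326 + Q(O(-3*3), 223) = 36326 + (-2 + 223 + 6*(8*(-3*3)²)²) = 36326 + (-2 + 223 + 6*(8*(-9)²)²) = 36326 + (-2 + 223 + 6*(8*81)²) = 36326 + (-2 + 223 + 6*648²) = 36326 + (-2 + 223 + 6*419904) = 36326 + (-2 + 223 + 2519424) = 36326 + 2519645 = 2555971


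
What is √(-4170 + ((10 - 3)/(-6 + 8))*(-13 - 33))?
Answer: I*√4331 ≈ 65.81*I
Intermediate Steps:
√(-4170 + ((10 - 3)/(-6 + 8))*(-13 - 33)) = √(-4170 + (7/2)*(-46)) = √(-4170 - 161) = √(-4331) = I*√4331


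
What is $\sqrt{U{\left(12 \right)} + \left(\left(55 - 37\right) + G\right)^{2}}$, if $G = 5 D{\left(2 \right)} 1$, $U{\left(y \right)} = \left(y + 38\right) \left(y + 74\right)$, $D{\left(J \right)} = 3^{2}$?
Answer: $\sqrt{8269} \approx 90.934$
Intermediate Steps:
$D{\left(J \right)} = 9$
$U{\left(y \right)} = \left(38 + y\right) \left(74 + y\right)$
$G = 45$ ($G = 5 \cdot 9 \cdot 1 = 45 \cdot 1 = 45$)
$\sqrt{U{\left(12 \right)} + \left(\left(55 - 37\right) + G\right)^{2}} = \sqrt{\left(2812 + 12^{2} + 112 \cdot 12\right) + \left(\left(55 - 37\right) + 45\right)^{2}} = \sqrt{\left(2812 + 144 + 1344\right) + \left(\left(55 - 37\right) + 45\right)^{2}} = \sqrt{4300 + \left(18 + 45\right)^{2}} = \sqrt{4300 + 63^{2}} = \sqrt{4300 + 3969} = \sqrt{8269}$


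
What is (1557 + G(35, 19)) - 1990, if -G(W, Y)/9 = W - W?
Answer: -433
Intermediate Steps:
G(W, Y) = 0 (G(W, Y) = -9*(W - W) = -9*0 = 0)
(1557 + G(35, 19)) - 1990 = (1557 + 0) - 1990 = 1557 - 1990 = -433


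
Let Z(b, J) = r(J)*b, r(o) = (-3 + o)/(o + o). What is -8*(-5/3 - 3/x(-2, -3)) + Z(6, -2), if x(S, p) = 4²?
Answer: 67/3 ≈ 22.333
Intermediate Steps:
x(S, p) = 16
r(o) = (-3 + o)/(2*o) (r(o) = (-3 + o)/((2*o)) = (-3 + o)*(1/(2*o)) = (-3 + o)/(2*o))
Z(b, J) = b*(-3 + J)/(2*J) (Z(b, J) = ((-3 + J)/(2*J))*b = b*(-3 + J)/(2*J))
-8*(-5/3 - 3/x(-2, -3)) + Z(6, -2) = -8*(-5/3 - 3/16) + (½)*6*(-3 - 2)/(-2) = -8*(-5*⅓ - 3*1/16) + (½)*6*(-½)*(-5) = -8*(-5/3 - 3/16) + 15/2 = -8*(-89/48) + 15/2 = 89/6 + 15/2 = 67/3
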